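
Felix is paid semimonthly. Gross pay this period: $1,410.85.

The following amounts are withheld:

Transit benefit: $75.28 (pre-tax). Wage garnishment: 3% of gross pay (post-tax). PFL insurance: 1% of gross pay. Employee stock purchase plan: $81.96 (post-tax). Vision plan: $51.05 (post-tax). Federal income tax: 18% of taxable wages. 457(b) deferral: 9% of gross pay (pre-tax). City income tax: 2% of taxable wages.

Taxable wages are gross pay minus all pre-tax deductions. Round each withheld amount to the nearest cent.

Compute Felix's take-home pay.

Transit benefit: $75.28
457(b) deferral: $1,410.85 × 0.09 = $126.98
Pre-tax total = $75.28 + $126.98 = $202.26
Taxable wages = $1,410.85 − $202.26 = $1,208.59
Federal income tax: $1,208.59 × 0.18 = $217.55
City income tax: $1,208.59 × 0.02 = $24.17
PFL insurance: $1,410.85 × 0.01 = $14.11
Vision plan: $51.05
Wage garnishment: $1,410.85 × 0.03 = $42.33
Employee stock purchase plan: $81.96
Total deductions = $75.28 + $126.98 + $217.55 + $24.17 + $14.11 + $51.05 + $42.33 + $81.96 = $633.43
Net pay = $1,410.85 − $633.43 = $777.42

$777.42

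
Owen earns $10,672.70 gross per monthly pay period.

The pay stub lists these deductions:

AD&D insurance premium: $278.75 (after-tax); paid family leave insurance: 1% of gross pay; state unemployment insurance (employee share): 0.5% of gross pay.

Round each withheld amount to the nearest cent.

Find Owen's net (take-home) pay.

State unemployment insurance (employee share): $10,672.70 × 0.005 = $53.36
Paid family leave insurance: $10,672.70 × 0.01 = $106.73
AD&D insurance premium: $278.75
Total deductions = $53.36 + $106.73 + $278.75 = $438.84
Net pay = $10,672.70 − $438.84 = $10,233.86

$10,233.86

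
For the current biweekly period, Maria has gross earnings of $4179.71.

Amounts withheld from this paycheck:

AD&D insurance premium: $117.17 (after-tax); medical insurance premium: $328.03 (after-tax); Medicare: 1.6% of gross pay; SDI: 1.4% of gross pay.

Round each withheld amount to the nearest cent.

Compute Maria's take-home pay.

$3609.11

Medicare: $4179.71 × 0.016 = $66.88
SDI: $4179.71 × 0.014 = $58.52
AD&D insurance premium: $117.17
Medical insurance premium: $328.03
Total deductions = $66.88 + $58.52 + $117.17 + $328.03 = $570.60
Net pay = $4179.71 − $570.60 = $3609.11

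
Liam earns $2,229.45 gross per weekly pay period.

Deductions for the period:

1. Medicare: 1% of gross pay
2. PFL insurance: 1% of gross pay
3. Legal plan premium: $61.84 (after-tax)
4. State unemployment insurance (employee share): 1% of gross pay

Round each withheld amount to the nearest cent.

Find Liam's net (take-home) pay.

$2,100.74

PFL insurance: $2,229.45 × 0.01 = $22.29
Medicare: $2,229.45 × 0.01 = $22.29
State unemployment insurance (employee share): $2,229.45 × 0.01 = $22.29
Legal plan premium: $61.84
Total deductions = $22.29 + $22.29 + $22.29 + $61.84 = $128.71
Net pay = $2,229.45 − $128.71 = $2,100.74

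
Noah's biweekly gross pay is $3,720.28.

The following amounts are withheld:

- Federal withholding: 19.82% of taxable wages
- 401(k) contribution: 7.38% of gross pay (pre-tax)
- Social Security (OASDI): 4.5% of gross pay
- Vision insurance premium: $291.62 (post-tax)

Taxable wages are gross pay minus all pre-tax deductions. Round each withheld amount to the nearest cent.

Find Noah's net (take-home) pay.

$2,303.75

401(k) contribution: $3,720.28 × 0.0738 = $274.56
Taxable wages = $3,720.28 − $274.56 = $3,445.72
Federal withholding: $3,445.72 × 0.1982 = $682.94
Social Security (OASDI): $3,720.28 × 0.045 = $167.41
Vision insurance premium: $291.62
Total deductions = $274.56 + $682.94 + $167.41 + $291.62 = $1,416.53
Net pay = $3,720.28 − $1,416.53 = $2,303.75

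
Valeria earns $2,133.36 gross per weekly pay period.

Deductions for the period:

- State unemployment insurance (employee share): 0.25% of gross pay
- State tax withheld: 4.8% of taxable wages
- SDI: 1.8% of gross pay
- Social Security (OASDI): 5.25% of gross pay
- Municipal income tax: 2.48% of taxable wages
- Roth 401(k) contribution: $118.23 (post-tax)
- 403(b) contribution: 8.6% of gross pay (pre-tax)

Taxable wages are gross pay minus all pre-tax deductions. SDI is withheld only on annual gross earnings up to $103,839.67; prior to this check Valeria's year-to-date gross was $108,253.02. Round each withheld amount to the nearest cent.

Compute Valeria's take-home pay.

403(b) contribution: $2,133.36 × 0.086 = $183.47
Taxable wages = $2,133.36 − $183.47 = $1,949.89
Municipal income tax: $1,949.89 × 0.0248 = $48.36
State tax withheld: $1,949.89 × 0.048 = $93.59
State unemployment insurance (employee share): $2,133.36 × 0.0025 = $5.33
Social Security (OASDI): $2,133.36 × 0.0525 = $112.00
SDI: annual cap $103,839.67 already reached (YTD $108,253.02), so $0.00
Roth 401(k) contribution: $118.23
Total deductions = $183.47 + $48.36 + $93.59 + $5.33 + $112.00 + $0.00 + $118.23 = $560.98
Net pay = $2,133.36 − $560.98 = $1,572.38

$1,572.38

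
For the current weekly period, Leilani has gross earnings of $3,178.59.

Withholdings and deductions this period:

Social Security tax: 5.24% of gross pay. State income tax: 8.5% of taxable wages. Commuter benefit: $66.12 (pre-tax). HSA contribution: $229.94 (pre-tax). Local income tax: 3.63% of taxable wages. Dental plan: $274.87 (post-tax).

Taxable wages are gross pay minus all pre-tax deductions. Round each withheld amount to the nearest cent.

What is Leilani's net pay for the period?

$2,091.44

Commuter benefit: $66.12
HSA contribution: $229.94
Pre-tax total = $66.12 + $229.94 = $296.06
Taxable wages = $3,178.59 − $296.06 = $2,882.53
Local income tax: $2,882.53 × 0.0363 = $104.64
State income tax: $2,882.53 × 0.085 = $245.02
Social Security tax: $3,178.59 × 0.0524 = $166.56
Dental plan: $274.87
Total deductions = $66.12 + $229.94 + $104.64 + $245.02 + $166.56 + $274.87 = $1,087.15
Net pay = $3,178.59 − $1,087.15 = $2,091.44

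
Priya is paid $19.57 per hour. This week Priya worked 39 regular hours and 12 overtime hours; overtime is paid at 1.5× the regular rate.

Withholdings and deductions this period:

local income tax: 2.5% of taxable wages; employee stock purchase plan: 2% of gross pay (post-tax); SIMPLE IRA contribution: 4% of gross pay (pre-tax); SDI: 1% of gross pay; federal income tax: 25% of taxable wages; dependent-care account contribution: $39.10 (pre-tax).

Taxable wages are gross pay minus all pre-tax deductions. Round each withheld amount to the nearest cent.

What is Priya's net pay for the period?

$714.58

Regular pay: 39 × $19.57 = $763.23
Overtime pay: 12 × $19.57 × 1.5 = $352.26
Gross pay = $763.23 + $352.26 = $1,115.49
SIMPLE IRA contribution: $1,115.49 × 0.04 = $44.62
Dependent-care account contribution: $39.10
Pre-tax total = $44.62 + $39.10 = $83.72
Taxable wages = $1,115.49 − $83.72 = $1,031.77
Federal income tax: $1,031.77 × 0.25 = $257.94
Local income tax: $1,031.77 × 0.025 = $25.79
SDI: $1,115.49 × 0.01 = $11.15
Employee stock purchase plan: $1,115.49 × 0.02 = $22.31
Total deductions = $44.62 + $39.10 + $257.94 + $25.79 + $11.15 + $22.31 = $400.91
Net pay = $1,115.49 − $400.91 = $714.58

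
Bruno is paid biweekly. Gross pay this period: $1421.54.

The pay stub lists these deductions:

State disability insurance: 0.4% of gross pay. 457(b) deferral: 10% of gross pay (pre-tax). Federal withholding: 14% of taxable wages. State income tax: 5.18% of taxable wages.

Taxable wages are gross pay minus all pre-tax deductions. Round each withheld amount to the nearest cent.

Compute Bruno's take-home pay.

$1028.32

457(b) deferral: $1421.54 × 0.1 = $142.15
Taxable wages = $1421.54 − $142.15 = $1279.39
Federal withholding: $1279.39 × 0.14 = $179.11
State income tax: $1279.39 × 0.0518 = $66.27
State disability insurance: $1421.54 × 0.004 = $5.69
Total deductions = $142.15 + $179.11 + $66.27 + $5.69 = $393.22
Net pay = $1421.54 − $393.22 = $1028.32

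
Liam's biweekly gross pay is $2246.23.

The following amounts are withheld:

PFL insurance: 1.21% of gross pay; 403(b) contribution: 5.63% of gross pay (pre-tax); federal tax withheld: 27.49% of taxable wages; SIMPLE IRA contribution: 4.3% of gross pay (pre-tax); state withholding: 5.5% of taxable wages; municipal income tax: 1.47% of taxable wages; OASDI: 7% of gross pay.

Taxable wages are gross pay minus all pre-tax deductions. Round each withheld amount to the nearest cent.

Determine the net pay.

$1141.58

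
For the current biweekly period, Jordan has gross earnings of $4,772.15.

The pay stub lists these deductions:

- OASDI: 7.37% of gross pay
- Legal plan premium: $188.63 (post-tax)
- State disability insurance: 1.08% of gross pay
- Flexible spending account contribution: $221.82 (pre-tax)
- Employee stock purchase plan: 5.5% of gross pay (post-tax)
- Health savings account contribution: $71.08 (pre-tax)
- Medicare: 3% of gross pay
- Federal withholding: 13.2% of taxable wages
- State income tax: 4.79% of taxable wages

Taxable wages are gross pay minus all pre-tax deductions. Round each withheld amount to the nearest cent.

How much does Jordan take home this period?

Health savings account contribution: $71.08
Flexible spending account contribution: $221.82
Pre-tax total = $71.08 + $221.82 = $292.90
Taxable wages = $4,772.15 − $292.90 = $4,479.25
State income tax: $4,479.25 × 0.0479 = $214.56
Federal withholding: $4,479.25 × 0.132 = $591.26
OASDI: $4,772.15 × 0.0737 = $351.71
State disability insurance: $4,772.15 × 0.0108 = $51.54
Medicare: $4,772.15 × 0.03 = $143.16
Employee stock purchase plan: $4,772.15 × 0.055 = $262.47
Legal plan premium: $188.63
Total deductions = $71.08 + $221.82 + $214.56 + $591.26 + $351.71 + $51.54 + $143.16 + $262.47 + $188.63 = $2,096.23
Net pay = $4,772.15 − $2,096.23 = $2,675.92

$2,675.92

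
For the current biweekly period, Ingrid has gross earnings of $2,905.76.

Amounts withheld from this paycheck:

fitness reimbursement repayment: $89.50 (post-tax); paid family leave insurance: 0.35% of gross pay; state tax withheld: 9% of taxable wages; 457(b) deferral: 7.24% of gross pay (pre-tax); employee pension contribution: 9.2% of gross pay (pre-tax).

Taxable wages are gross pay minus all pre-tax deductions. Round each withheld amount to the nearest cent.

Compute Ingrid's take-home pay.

Employee pension contribution: $2,905.76 × 0.092 = $267.33
457(b) deferral: $2,905.76 × 0.0724 = $210.38
Pre-tax total = $267.33 + $210.38 = $477.71
Taxable wages = $2,905.76 − $477.71 = $2,428.05
State tax withheld: $2,428.05 × 0.09 = $218.52
Paid family leave insurance: $2,905.76 × 0.0035 = $10.17
Fitness reimbursement repayment: $89.50
Total deductions = $267.33 + $210.38 + $218.52 + $10.17 + $89.50 = $795.90
Net pay = $2,905.76 − $795.90 = $2,109.86

$2,109.86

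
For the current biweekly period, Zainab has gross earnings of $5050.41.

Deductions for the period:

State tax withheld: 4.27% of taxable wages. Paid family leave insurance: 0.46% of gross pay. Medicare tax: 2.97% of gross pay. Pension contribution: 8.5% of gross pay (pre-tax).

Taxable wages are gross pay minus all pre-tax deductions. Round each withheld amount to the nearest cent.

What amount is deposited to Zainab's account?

Pension contribution: $5050.41 × 0.085 = $429.28
Taxable wages = $5050.41 − $429.28 = $4621.13
State tax withheld: $4621.13 × 0.0427 = $197.32
Medicare tax: $5050.41 × 0.0297 = $150.00
Paid family leave insurance: $5050.41 × 0.0046 = $23.23
Total deductions = $429.28 + $197.32 + $150.00 + $23.23 = $799.83
Net pay = $5050.41 − $799.83 = $4250.58

$4250.58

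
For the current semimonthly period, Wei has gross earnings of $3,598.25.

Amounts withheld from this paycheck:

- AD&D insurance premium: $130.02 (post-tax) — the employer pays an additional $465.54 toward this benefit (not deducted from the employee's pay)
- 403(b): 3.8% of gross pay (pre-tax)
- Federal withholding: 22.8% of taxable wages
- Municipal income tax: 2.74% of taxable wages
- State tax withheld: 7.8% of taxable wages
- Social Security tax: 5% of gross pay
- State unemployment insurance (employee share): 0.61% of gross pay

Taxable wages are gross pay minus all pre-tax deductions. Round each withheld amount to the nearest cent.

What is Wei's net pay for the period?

403(b): $3,598.25 × 0.038 = $136.73
Taxable wages = $3,598.25 − $136.73 = $3,461.52
Municipal income tax: $3,461.52 × 0.0274 = $94.85
State tax withheld: $3,461.52 × 0.078 = $270.00
Federal withholding: $3,461.52 × 0.228 = $789.23
Social Security tax: $3,598.25 × 0.05 = $179.91
State unemployment insurance (employee share): $3,598.25 × 0.0061 = $21.95
AD&D insurance premium: $130.02
(Employer's $465.54 toward AD&D insurance premium is not withheld from the employee.)
Total deductions = $136.73 + $94.85 + $270.00 + $789.23 + $179.91 + $21.95 + $130.02 = $1,622.69
Net pay = $3,598.25 − $1,622.69 = $1,975.56

$1,975.56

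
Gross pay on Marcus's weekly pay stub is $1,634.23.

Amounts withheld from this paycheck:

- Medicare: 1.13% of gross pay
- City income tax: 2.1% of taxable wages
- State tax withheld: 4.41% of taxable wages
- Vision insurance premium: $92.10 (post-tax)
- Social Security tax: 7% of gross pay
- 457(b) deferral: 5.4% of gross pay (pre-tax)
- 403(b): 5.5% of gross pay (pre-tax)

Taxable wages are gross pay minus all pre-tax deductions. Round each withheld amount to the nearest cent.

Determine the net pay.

$1,136.34

403(b): $1,634.23 × 0.055 = $89.88
457(b) deferral: $1,634.23 × 0.054 = $88.25
Pre-tax total = $89.88 + $88.25 = $178.13
Taxable wages = $1,634.23 − $178.13 = $1,456.10
State tax withheld: $1,456.10 × 0.0441 = $64.21
City income tax: $1,456.10 × 0.021 = $30.58
Social Security tax: $1,634.23 × 0.07 = $114.40
Medicare: $1,634.23 × 0.0113 = $18.47
Vision insurance premium: $92.10
Total deductions = $89.88 + $88.25 + $64.21 + $30.58 + $114.40 + $18.47 + $92.10 = $497.89
Net pay = $1,634.23 − $497.89 = $1,136.34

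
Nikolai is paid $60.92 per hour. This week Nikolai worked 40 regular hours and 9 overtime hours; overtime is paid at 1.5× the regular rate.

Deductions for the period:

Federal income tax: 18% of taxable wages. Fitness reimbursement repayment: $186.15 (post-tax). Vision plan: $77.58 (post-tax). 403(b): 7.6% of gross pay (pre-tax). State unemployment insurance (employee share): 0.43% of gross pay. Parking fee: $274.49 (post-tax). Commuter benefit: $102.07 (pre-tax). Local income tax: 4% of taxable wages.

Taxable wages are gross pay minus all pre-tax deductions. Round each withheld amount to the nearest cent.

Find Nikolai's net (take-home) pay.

$1,717.14

Regular pay: 40 × $60.92 = $2,436.80
Overtime pay: 9 × $60.92 × 1.5 = $822.42
Gross pay = $2,436.80 + $822.42 = $3,259.22
403(b): $3,259.22 × 0.076 = $247.70
Commuter benefit: $102.07
Pre-tax total = $247.70 + $102.07 = $349.77
Taxable wages = $3,259.22 − $349.77 = $2,909.45
Federal income tax: $2,909.45 × 0.18 = $523.70
Local income tax: $2,909.45 × 0.04 = $116.38
State unemployment insurance (employee share): $3,259.22 × 0.0043 = $14.01
Fitness reimbursement repayment: $186.15
Parking fee: $274.49
Vision plan: $77.58
Total deductions = $247.70 + $102.07 + $523.70 + $116.38 + $14.01 + $186.15 + $274.49 + $77.58 = $1,542.08
Net pay = $3,259.22 − $1,542.08 = $1,717.14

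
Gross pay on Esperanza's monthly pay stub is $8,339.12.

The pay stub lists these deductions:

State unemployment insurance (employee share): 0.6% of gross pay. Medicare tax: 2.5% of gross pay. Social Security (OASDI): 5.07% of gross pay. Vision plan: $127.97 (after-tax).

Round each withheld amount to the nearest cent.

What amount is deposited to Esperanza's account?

$7,529.85

Social Security (OASDI): $8,339.12 × 0.0507 = $422.79
Medicare tax: $8,339.12 × 0.025 = $208.48
State unemployment insurance (employee share): $8,339.12 × 0.006 = $50.03
Vision plan: $127.97
Total deductions = $422.79 + $208.48 + $50.03 + $127.97 = $809.27
Net pay = $8,339.12 − $809.27 = $7,529.85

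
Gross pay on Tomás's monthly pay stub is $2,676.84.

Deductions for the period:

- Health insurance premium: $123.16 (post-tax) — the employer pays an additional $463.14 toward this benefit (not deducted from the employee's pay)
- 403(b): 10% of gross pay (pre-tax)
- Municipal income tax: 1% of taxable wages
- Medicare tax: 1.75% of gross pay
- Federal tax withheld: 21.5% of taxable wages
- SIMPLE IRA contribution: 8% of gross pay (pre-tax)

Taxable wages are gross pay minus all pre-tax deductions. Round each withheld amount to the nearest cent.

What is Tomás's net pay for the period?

$1,531.13

403(b): $2,676.84 × 0.1 = $267.68
SIMPLE IRA contribution: $2,676.84 × 0.08 = $214.15
Pre-tax total = $267.68 + $214.15 = $481.83
Taxable wages = $2,676.84 − $481.83 = $2,195.01
Federal tax withheld: $2,195.01 × 0.215 = $471.93
Municipal income tax: $2,195.01 × 0.01 = $21.95
Medicare tax: $2,676.84 × 0.0175 = $46.84
Health insurance premium: $123.16
(Employer's $463.14 toward health insurance premium is not withheld from the employee.)
Total deductions = $267.68 + $214.15 + $471.93 + $21.95 + $46.84 + $123.16 = $1,145.71
Net pay = $2,676.84 − $1,145.71 = $1,531.13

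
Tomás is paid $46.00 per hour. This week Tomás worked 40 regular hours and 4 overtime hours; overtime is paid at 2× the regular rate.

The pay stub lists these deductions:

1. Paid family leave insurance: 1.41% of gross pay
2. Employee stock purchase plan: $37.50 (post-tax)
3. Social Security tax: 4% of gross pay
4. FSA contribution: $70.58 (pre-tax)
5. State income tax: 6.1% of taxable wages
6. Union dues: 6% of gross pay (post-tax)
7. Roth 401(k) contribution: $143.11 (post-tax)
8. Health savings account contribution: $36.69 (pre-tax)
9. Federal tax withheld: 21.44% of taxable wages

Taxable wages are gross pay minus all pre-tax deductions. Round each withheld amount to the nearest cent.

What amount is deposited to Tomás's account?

$1089.65

Regular pay: 40 × $46.00 = $1840.00
Overtime pay: 4 × $46.00 × 2 = $368.00
Gross pay = $1840.00 + $368.00 = $2208.00
Health savings account contribution: $36.69
FSA contribution: $70.58
Pre-tax total = $36.69 + $70.58 = $107.27
Taxable wages = $2208.00 − $107.27 = $2100.73
State income tax: $2100.73 × 0.061 = $128.14
Federal tax withheld: $2100.73 × 0.2144 = $450.40
Social Security tax: $2208.00 × 0.04 = $88.32
Paid family leave insurance: $2208.00 × 0.0141 = $31.13
Roth 401(k) contribution: $143.11
Employee stock purchase plan: $37.50
Union dues: $2208.00 × 0.06 = $132.48
Total deductions = $36.69 + $70.58 + $128.14 + $450.40 + $88.32 + $31.13 + $143.11 + $37.50 + $132.48 = $1118.35
Net pay = $2208.00 − $1118.35 = $1089.65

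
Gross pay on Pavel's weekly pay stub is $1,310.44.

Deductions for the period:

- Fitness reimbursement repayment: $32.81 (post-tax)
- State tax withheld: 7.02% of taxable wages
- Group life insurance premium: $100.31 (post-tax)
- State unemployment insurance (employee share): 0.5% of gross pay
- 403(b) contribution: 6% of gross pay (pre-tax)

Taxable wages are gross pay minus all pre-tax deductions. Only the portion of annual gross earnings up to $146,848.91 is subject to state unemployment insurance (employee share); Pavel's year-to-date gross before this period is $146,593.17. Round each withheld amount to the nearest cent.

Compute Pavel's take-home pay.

$1,010.94

403(b) contribution: $1,310.44 × 0.06 = $78.63
Taxable wages = $1,310.44 − $78.63 = $1,231.81
State tax withheld: $1,231.81 × 0.0702 = $86.47
State unemployment insurance (employee share): only $146,848.91 − $146,593.17 = $255.74 of this check is subject → $255.74 × 0.005 = $1.28
Fitness reimbursement repayment: $32.81
Group life insurance premium: $100.31
Total deductions = $78.63 + $86.47 + $1.28 + $32.81 + $100.31 = $299.50
Net pay = $1,310.44 − $299.50 = $1,010.94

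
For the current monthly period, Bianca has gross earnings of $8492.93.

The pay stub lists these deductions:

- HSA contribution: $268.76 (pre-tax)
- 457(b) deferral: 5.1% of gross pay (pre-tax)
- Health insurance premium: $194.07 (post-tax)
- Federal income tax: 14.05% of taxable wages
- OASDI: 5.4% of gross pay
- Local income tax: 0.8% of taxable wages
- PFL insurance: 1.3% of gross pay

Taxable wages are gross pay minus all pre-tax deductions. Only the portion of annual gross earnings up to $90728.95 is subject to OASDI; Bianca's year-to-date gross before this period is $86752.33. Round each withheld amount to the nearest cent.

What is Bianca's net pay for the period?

$6114.84

HSA contribution: $268.76
457(b) deferral: $8492.93 × 0.051 = $433.14
Pre-tax total = $268.76 + $433.14 = $701.90
Taxable wages = $8492.93 − $701.90 = $7791.03
Local income tax: $7791.03 × 0.008 = $62.33
Federal income tax: $7791.03 × 0.1405 = $1094.64
PFL insurance: $8492.93 × 0.013 = $110.41
OASDI: only $90728.95 − $86752.33 = $3976.62 of this check is subject → $3976.62 × 0.054 = $214.74
Health insurance premium: $194.07
Total deductions = $268.76 + $433.14 + $62.33 + $1094.64 + $110.41 + $214.74 + $194.07 = $2378.09
Net pay = $8492.93 − $2378.09 = $6114.84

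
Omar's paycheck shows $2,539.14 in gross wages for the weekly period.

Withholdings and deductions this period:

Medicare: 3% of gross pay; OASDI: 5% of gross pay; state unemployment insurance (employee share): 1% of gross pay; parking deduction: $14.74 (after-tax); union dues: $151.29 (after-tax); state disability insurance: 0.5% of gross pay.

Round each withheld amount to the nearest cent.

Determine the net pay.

Medicare: $2,539.14 × 0.03 = $76.17
State unemployment insurance (employee share): $2,539.14 × 0.01 = $25.39
OASDI: $2,539.14 × 0.05 = $126.96
State disability insurance: $2,539.14 × 0.005 = $12.70
Union dues: $151.29
Parking deduction: $14.74
Total deductions = $76.17 + $25.39 + $126.96 + $12.70 + $151.29 + $14.74 = $407.25
Net pay = $2,539.14 − $407.25 = $2,131.89

$2,131.89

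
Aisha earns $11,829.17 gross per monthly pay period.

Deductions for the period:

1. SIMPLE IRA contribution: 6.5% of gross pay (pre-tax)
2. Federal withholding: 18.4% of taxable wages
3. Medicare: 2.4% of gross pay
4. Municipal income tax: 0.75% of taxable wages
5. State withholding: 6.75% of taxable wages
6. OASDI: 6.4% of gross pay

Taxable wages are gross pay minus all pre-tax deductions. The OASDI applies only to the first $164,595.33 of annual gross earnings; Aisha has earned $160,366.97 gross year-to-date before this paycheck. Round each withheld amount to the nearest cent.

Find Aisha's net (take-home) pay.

SIMPLE IRA contribution: $11,829.17 × 0.065 = $768.90
Taxable wages = $11,829.17 − $768.90 = $11,060.27
Municipal income tax: $11,060.27 × 0.0075 = $82.95
Federal withholding: $11,060.27 × 0.184 = $2,035.09
State withholding: $11,060.27 × 0.0675 = $746.57
Medicare: $11,829.17 × 0.024 = $283.90
OASDI: only $164,595.33 − $160,366.97 = $4,228.36 of this check is subject → $4,228.36 × 0.064 = $270.62
Total deductions = $768.90 + $82.95 + $2,035.09 + $746.57 + $283.90 + $270.62 = $4,188.03
Net pay = $11,829.17 − $4,188.03 = $7,641.14

$7,641.14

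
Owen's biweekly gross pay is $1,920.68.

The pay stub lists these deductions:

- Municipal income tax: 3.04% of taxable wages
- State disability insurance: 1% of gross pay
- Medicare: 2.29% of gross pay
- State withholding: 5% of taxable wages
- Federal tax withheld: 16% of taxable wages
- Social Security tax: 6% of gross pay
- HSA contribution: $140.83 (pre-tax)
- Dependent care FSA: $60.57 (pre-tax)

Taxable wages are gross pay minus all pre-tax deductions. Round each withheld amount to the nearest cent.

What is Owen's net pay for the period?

HSA contribution: $140.83
Dependent care FSA: $60.57
Pre-tax total = $140.83 + $60.57 = $201.40
Taxable wages = $1,920.68 − $201.40 = $1,719.28
Municipal income tax: $1,719.28 × 0.0304 = $52.27
State withholding: $1,719.28 × 0.05 = $85.96
Federal tax withheld: $1,719.28 × 0.16 = $275.08
Medicare: $1,920.68 × 0.0229 = $43.98
State disability insurance: $1,920.68 × 0.01 = $19.21
Social Security tax: $1,920.68 × 0.06 = $115.24
Total deductions = $140.83 + $60.57 + $52.27 + $85.96 + $275.08 + $43.98 + $19.21 + $115.24 = $793.14
Net pay = $1,920.68 − $793.14 = $1,127.54

$1,127.54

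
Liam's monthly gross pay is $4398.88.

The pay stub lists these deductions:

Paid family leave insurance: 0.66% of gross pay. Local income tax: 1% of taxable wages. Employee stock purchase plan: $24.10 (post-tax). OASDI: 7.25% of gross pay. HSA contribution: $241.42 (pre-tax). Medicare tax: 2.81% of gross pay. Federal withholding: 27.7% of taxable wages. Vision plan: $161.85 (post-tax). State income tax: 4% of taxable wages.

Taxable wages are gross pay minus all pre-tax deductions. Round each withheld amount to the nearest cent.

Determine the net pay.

$2140.46

HSA contribution: $241.42
Taxable wages = $4398.88 − $241.42 = $4157.46
State income tax: $4157.46 × 0.04 = $166.30
Local income tax: $4157.46 × 0.01 = $41.57
Federal withholding: $4157.46 × 0.277 = $1151.62
Paid family leave insurance: $4398.88 × 0.0066 = $29.03
OASDI: $4398.88 × 0.0725 = $318.92
Medicare tax: $4398.88 × 0.0281 = $123.61
Employee stock purchase plan: $24.10
Vision plan: $161.85
Total deductions = $241.42 + $166.30 + $41.57 + $1151.62 + $29.03 + $318.92 + $123.61 + $24.10 + $161.85 = $2258.42
Net pay = $4398.88 − $2258.42 = $2140.46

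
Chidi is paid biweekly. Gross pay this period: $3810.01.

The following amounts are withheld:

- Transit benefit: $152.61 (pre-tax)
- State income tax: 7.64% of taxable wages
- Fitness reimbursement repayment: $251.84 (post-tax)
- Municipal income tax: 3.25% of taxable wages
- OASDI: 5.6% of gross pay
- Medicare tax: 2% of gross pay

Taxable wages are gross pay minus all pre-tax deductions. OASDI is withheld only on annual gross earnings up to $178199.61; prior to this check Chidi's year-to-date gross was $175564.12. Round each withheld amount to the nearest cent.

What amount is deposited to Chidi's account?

$2783.47

Transit benefit: $152.61
Taxable wages = $3810.01 − $152.61 = $3657.40
State income tax: $3657.40 × 0.0764 = $279.43
Municipal income tax: $3657.40 × 0.0325 = $118.87
OASDI: only $178199.61 − $175564.12 = $2635.49 of this check is subject → $2635.49 × 0.056 = $147.59
Medicare tax: $3810.01 × 0.02 = $76.20
Fitness reimbursement repayment: $251.84
Total deductions = $152.61 + $279.43 + $118.87 + $147.59 + $76.20 + $251.84 = $1026.54
Net pay = $3810.01 − $1026.54 = $2783.47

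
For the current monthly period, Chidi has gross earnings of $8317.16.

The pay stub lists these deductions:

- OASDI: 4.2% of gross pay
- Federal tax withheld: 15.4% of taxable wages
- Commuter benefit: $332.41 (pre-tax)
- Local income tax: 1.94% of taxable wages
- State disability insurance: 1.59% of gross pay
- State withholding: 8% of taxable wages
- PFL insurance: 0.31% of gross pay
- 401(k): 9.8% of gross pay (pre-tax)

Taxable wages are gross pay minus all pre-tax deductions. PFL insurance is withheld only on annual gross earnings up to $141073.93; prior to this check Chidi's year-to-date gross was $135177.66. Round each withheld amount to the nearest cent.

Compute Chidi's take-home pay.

$4853.04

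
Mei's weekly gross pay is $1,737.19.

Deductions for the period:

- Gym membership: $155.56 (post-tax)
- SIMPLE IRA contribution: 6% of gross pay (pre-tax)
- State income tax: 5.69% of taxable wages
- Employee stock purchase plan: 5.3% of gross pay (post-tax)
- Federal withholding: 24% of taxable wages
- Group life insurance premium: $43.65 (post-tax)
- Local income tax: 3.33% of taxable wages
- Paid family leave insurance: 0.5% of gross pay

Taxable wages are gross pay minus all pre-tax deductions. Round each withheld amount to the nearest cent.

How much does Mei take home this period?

$793.78

SIMPLE IRA contribution: $1,737.19 × 0.06 = $104.23
Taxable wages = $1,737.19 − $104.23 = $1,632.96
State income tax: $1,632.96 × 0.0569 = $92.92
Local income tax: $1,632.96 × 0.0333 = $54.38
Federal withholding: $1,632.96 × 0.24 = $391.91
Paid family leave insurance: $1,737.19 × 0.005 = $8.69
Gym membership: $155.56
Group life insurance premium: $43.65
Employee stock purchase plan: $1,737.19 × 0.053 = $92.07
Total deductions = $104.23 + $92.92 + $54.38 + $391.91 + $8.69 + $155.56 + $43.65 + $92.07 = $943.41
Net pay = $1,737.19 − $943.41 = $793.78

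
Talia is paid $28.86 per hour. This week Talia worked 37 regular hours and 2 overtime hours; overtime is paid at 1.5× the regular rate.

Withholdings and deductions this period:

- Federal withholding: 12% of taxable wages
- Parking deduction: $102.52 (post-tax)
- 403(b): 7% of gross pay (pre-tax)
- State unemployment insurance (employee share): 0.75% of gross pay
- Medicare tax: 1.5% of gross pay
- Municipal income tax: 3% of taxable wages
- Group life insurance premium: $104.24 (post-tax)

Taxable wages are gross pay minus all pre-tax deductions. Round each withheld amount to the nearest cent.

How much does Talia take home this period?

Regular pay: 37 × $28.86 = $1,067.82
Overtime pay: 2 × $28.86 × 1.5 = $86.58
Gross pay = $1,067.82 + $86.58 = $1,154.40
403(b): $1,154.40 × 0.07 = $80.81
Taxable wages = $1,154.40 − $80.81 = $1,073.59
Federal withholding: $1,073.59 × 0.12 = $128.83
Municipal income tax: $1,073.59 × 0.03 = $32.21
State unemployment insurance (employee share): $1,154.40 × 0.0075 = $8.66
Medicare tax: $1,154.40 × 0.015 = $17.32
Group life insurance premium: $104.24
Parking deduction: $102.52
Total deductions = $80.81 + $128.83 + $32.21 + $8.66 + $17.32 + $104.24 + $102.52 = $474.59
Net pay = $1,154.40 − $474.59 = $679.81

$679.81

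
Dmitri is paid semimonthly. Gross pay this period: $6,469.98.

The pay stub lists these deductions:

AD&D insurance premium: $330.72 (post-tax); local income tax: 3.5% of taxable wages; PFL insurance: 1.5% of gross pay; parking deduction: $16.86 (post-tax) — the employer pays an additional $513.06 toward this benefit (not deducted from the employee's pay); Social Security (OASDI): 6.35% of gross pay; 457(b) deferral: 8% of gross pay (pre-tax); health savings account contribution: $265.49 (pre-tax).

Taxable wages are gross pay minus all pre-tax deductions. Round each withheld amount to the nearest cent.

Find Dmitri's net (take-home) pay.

$4,632.38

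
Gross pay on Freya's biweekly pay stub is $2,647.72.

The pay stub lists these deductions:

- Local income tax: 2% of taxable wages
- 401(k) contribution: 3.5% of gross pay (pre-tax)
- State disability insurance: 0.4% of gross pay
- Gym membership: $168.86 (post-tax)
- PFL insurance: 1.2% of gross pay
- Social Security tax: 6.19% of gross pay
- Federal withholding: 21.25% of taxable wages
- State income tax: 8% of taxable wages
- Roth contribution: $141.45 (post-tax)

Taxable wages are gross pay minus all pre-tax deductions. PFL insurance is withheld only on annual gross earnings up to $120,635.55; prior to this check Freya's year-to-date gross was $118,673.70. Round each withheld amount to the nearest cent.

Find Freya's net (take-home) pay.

401(k) contribution: $2,647.72 × 0.035 = $92.67
Taxable wages = $2,647.72 − $92.67 = $2,555.05
Federal withholding: $2,555.05 × 0.2125 = $542.95
Local income tax: $2,555.05 × 0.02 = $51.10
State income tax: $2,555.05 × 0.08 = $204.40
State disability insurance: $2,647.72 × 0.004 = $10.59
Social Security tax: $2,647.72 × 0.0619 = $163.89
PFL insurance: only $120,635.55 − $118,673.70 = $1,961.85 of this check is subject → $1,961.85 × 0.012 = $23.54
Roth contribution: $141.45
Gym membership: $168.86
Total deductions = $92.67 + $542.95 + $51.10 + $204.40 + $10.59 + $163.89 + $23.54 + $141.45 + $168.86 = $1,399.45
Net pay = $2,647.72 − $1,399.45 = $1,248.27

$1,248.27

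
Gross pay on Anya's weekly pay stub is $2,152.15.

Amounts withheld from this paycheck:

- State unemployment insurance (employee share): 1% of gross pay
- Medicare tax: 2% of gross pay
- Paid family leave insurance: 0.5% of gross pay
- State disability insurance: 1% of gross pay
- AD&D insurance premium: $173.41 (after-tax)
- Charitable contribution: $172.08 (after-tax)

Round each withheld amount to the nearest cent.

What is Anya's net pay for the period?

$1,709.82

Medicare tax: $2,152.15 × 0.02 = $43.04
State disability insurance: $2,152.15 × 0.01 = $21.52
Paid family leave insurance: $2,152.15 × 0.005 = $10.76
State unemployment insurance (employee share): $2,152.15 × 0.01 = $21.52
Charitable contribution: $172.08
AD&D insurance premium: $173.41
Total deductions = $43.04 + $21.52 + $10.76 + $21.52 + $172.08 + $173.41 = $442.33
Net pay = $2,152.15 − $442.33 = $1,709.82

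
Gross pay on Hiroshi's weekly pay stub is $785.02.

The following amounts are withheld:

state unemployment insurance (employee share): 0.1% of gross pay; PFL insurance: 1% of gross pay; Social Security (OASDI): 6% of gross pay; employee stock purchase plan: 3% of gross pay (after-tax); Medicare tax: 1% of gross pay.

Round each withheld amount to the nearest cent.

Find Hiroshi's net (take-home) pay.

PFL insurance: $785.02 × 0.01 = $7.85
Social Security (OASDI): $785.02 × 0.06 = $47.10
Medicare tax: $785.02 × 0.01 = $7.85
State unemployment insurance (employee share): $785.02 × 0.001 = $0.79
Employee stock purchase plan: $785.02 × 0.03 = $23.55
Total deductions = $7.85 + $47.10 + $7.85 + $0.79 + $23.55 = $87.14
Net pay = $785.02 − $87.14 = $697.88

$697.88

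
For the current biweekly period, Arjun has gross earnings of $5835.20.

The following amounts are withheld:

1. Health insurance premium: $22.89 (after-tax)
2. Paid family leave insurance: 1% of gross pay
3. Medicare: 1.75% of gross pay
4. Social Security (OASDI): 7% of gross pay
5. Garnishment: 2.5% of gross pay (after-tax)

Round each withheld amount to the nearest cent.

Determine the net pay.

Social Security (OASDI): $5835.20 × 0.07 = $408.46
Medicare: $5835.20 × 0.0175 = $102.12
Paid family leave insurance: $5835.20 × 0.01 = $58.35
Health insurance premium: $22.89
Garnishment: $5835.20 × 0.025 = $145.88
Total deductions = $408.46 + $102.12 + $58.35 + $22.89 + $145.88 = $737.70
Net pay = $5835.20 − $737.70 = $5097.50

$5097.50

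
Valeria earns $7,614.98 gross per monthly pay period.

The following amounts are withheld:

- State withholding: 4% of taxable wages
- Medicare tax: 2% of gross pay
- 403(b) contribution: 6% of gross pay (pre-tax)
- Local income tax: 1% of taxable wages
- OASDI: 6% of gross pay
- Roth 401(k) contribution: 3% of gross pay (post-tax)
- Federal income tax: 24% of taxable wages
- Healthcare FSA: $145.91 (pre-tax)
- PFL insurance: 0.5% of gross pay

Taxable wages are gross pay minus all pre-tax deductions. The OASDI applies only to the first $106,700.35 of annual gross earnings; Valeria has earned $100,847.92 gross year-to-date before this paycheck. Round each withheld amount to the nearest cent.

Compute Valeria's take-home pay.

Healthcare FSA: $145.91
403(b) contribution: $7,614.98 × 0.06 = $456.90
Pre-tax total = $145.91 + $456.90 = $602.81
Taxable wages = $7,614.98 − $602.81 = $7,012.17
State withholding: $7,012.17 × 0.04 = $280.49
Federal income tax: $7,012.17 × 0.24 = $1,682.92
Local income tax: $7,012.17 × 0.01 = $70.12
OASDI: only $106,700.35 − $100,847.92 = $5,852.43 of this check is subject → $5,852.43 × 0.06 = $351.15
PFL insurance: $7,614.98 × 0.005 = $38.07
Medicare tax: $7,614.98 × 0.02 = $152.30
Roth 401(k) contribution: $7,614.98 × 0.03 = $228.45
Total deductions = $145.91 + $456.90 + $280.49 + $1,682.92 + $70.12 + $351.15 + $38.07 + $152.30 + $228.45 = $3,406.31
Net pay = $7,614.98 − $3,406.31 = $4,208.67

$4,208.67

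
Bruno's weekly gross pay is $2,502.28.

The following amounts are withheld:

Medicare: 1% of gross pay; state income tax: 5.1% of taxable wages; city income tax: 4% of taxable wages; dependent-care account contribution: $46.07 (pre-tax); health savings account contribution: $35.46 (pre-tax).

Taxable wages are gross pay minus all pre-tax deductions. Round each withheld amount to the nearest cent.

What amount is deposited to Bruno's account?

$2,175.44

Health savings account contribution: $35.46
Dependent-care account contribution: $46.07
Pre-tax total = $35.46 + $46.07 = $81.53
Taxable wages = $2,502.28 − $81.53 = $2,420.75
State income tax: $2,420.75 × 0.051 = $123.46
City income tax: $2,420.75 × 0.04 = $96.83
Medicare: $2,502.28 × 0.01 = $25.02
Total deductions = $35.46 + $46.07 + $123.46 + $96.83 + $25.02 = $326.84
Net pay = $2,502.28 − $326.84 = $2,175.44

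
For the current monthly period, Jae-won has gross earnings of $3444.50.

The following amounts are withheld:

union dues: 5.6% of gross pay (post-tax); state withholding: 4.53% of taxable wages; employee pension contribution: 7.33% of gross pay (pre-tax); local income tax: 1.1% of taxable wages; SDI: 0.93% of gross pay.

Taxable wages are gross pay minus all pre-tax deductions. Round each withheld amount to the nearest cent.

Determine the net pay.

Employee pension contribution: $3444.50 × 0.0733 = $252.48
Taxable wages = $3444.50 − $252.48 = $3192.02
State withholding: $3192.02 × 0.0453 = $144.60
Local income tax: $3192.02 × 0.011 = $35.11
SDI: $3444.50 × 0.0093 = $32.03
Union dues: $3444.50 × 0.056 = $192.89
Total deductions = $252.48 + $144.60 + $35.11 + $32.03 + $192.89 = $657.11
Net pay = $3444.50 − $657.11 = $2787.39

$2787.39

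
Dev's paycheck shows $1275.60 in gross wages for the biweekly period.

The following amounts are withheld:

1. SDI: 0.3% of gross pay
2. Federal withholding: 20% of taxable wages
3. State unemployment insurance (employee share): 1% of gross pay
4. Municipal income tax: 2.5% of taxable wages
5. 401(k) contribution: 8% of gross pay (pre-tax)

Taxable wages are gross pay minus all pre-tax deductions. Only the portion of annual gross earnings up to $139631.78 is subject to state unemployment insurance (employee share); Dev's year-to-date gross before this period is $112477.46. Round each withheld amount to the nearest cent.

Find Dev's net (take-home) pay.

$892.91

401(k) contribution: $1275.60 × 0.08 = $102.05
Taxable wages = $1275.60 − $102.05 = $1173.55
Federal withholding: $1173.55 × 0.2 = $234.71
Municipal income tax: $1173.55 × 0.025 = $29.34
State unemployment insurance (employee share): cap not yet reached, full $1275.60 is subject → $1275.60 × 0.01 = $12.76
SDI: $1275.60 × 0.003 = $3.83
Total deductions = $102.05 + $234.71 + $29.34 + $12.76 + $3.83 = $382.69
Net pay = $1275.60 − $382.69 = $892.91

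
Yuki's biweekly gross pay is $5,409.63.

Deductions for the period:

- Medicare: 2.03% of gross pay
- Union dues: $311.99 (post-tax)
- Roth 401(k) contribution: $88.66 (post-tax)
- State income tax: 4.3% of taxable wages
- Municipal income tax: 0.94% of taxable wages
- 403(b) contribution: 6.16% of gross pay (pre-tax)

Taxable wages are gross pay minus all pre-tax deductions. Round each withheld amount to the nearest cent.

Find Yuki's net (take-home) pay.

403(b) contribution: $5,409.63 × 0.0616 = $333.23
Taxable wages = $5,409.63 − $333.23 = $5,076.40
Municipal income tax: $5,076.40 × 0.0094 = $47.72
State income tax: $5,076.40 × 0.043 = $218.29
Medicare: $5,409.63 × 0.0203 = $109.82
Roth 401(k) contribution: $88.66
Union dues: $311.99
Total deductions = $333.23 + $47.72 + $218.29 + $109.82 + $88.66 + $311.99 = $1,109.71
Net pay = $5,409.63 − $1,109.71 = $4,299.92

$4,299.92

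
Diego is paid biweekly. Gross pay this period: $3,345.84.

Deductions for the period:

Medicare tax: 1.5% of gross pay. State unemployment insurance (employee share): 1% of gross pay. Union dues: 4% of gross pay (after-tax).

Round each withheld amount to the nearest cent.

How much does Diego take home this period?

$3,128.36

State unemployment insurance (employee share): $3,345.84 × 0.01 = $33.46
Medicare tax: $3,345.84 × 0.015 = $50.19
Union dues: $3,345.84 × 0.04 = $133.83
Total deductions = $33.46 + $50.19 + $133.83 = $217.48
Net pay = $3,345.84 − $217.48 = $3,128.36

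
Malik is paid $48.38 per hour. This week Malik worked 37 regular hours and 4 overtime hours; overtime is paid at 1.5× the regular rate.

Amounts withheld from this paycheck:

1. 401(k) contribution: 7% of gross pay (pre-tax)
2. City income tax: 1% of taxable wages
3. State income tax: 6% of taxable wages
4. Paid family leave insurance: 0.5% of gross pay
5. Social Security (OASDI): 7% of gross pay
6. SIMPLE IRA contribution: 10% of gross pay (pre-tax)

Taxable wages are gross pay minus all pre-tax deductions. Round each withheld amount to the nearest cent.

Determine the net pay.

$1,449.80

Regular pay: 37 × $48.38 = $1,790.06
Overtime pay: 4 × $48.38 × 1.5 = $290.28
Gross pay = $1,790.06 + $290.28 = $2,080.34
401(k) contribution: $2,080.34 × 0.07 = $145.62
SIMPLE IRA contribution: $2,080.34 × 0.1 = $208.03
Pre-tax total = $145.62 + $208.03 = $353.65
Taxable wages = $2,080.34 − $353.65 = $1,726.69
State income tax: $1,726.69 × 0.06 = $103.60
City income tax: $1,726.69 × 0.01 = $17.27
Social Security (OASDI): $2,080.34 × 0.07 = $145.62
Paid family leave insurance: $2,080.34 × 0.005 = $10.40
Total deductions = $145.62 + $208.03 + $103.60 + $17.27 + $145.62 + $10.40 = $630.54
Net pay = $2,080.34 − $630.54 = $1,449.80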